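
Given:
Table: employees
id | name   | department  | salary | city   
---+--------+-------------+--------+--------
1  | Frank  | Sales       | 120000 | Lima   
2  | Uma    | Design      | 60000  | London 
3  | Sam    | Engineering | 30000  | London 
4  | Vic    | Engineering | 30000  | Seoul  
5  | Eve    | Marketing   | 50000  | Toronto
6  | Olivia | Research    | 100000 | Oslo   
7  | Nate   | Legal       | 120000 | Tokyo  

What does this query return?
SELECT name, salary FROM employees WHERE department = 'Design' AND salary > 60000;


Filtering: department = 'Design' AND salary > 60000
Matching: 0 rows

Empty result set (0 rows)


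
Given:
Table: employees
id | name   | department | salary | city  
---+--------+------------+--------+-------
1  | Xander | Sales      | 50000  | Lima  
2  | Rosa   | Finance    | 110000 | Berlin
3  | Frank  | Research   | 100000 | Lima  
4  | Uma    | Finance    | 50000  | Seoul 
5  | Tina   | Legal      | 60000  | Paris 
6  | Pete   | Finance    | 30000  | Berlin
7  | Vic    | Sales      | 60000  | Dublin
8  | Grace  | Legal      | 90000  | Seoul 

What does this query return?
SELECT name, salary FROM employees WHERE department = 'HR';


Filtering: department = 'HR'
Matching rows: 0

Empty result set (0 rows)


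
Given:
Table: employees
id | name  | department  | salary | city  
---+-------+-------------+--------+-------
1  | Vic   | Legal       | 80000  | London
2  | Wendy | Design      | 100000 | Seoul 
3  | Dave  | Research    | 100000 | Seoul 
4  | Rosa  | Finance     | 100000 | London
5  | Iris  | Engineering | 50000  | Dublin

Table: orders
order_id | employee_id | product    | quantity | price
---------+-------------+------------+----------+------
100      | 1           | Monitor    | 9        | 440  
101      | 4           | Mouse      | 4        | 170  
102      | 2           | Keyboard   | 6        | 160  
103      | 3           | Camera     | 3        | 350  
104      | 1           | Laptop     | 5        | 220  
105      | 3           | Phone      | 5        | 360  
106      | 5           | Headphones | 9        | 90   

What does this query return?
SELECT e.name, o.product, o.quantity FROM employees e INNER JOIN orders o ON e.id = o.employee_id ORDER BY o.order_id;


Joining employees.id = orders.employee_id:
  employee Vic (id=1) -> order Monitor
  employee Rosa (id=4) -> order Mouse
  employee Wendy (id=2) -> order Keyboard
  employee Dave (id=3) -> order Camera
  employee Vic (id=1) -> order Laptop
  employee Dave (id=3) -> order Phone
  employee Iris (id=5) -> order Headphones


7 rows:
Vic, Monitor, 9
Rosa, Mouse, 4
Wendy, Keyboard, 6
Dave, Camera, 3
Vic, Laptop, 5
Dave, Phone, 5
Iris, Headphones, 9


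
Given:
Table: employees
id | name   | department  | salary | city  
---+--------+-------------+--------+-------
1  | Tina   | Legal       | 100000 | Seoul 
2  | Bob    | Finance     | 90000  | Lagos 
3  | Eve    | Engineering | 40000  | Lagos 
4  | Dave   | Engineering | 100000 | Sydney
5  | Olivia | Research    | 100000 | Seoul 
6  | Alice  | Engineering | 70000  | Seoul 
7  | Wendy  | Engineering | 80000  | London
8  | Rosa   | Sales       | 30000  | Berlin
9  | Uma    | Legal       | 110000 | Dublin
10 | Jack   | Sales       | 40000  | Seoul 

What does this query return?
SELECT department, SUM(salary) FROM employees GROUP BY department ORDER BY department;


Summing salary within each department:
  Engineering: 40000 + 100000 + 70000 + 80000 = 290000
  Finance: 90000 = 90000
  Legal: 100000 + 110000 = 210000
  Research: 100000 = 100000
  Sales: 30000 + 40000 = 70000


5 groups:
Engineering, 290000
Finance, 90000
Legal, 210000
Research, 100000
Sales, 70000


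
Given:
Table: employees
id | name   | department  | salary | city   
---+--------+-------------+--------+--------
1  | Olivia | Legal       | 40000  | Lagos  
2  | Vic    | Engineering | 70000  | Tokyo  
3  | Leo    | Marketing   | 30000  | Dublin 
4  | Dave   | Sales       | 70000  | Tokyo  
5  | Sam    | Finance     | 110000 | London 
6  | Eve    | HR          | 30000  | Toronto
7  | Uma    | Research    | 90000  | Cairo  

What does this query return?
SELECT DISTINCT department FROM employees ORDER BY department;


All 'department' values (row order): Legal, Engineering, Marketing, Sales, Finance, HR, Research
Removing duplicates leaves 7 unique value(s).

7 values:
Engineering
Finance
HR
Legal
Marketing
Research
Sales


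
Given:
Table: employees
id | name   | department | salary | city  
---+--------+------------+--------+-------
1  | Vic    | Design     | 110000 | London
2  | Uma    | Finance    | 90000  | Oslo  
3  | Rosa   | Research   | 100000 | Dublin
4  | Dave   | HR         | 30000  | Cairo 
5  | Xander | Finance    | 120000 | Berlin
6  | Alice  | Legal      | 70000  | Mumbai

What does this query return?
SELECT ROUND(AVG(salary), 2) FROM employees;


SUM(salary) = 520000
COUNT = 6
ROUND(AVG, 2) = ROUND(520000 / 6, 2) = 86666.67

86666.67


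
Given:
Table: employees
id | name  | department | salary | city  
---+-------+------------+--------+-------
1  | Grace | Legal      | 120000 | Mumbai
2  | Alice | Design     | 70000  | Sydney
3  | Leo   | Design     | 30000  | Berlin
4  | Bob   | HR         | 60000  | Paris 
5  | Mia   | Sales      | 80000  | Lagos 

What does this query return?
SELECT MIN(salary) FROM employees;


Salaries: 120000, 70000, 30000, 60000, 80000
MIN = 30000

30000


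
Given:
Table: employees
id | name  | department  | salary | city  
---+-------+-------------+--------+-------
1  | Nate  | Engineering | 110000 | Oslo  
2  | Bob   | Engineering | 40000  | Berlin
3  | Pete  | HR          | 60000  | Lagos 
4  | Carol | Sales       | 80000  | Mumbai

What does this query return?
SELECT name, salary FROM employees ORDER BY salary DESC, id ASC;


Sorting by salary DESC, then id ASC for ties

4 rows:
Nate, 110000
Carol, 80000
Pete, 60000
Bob, 40000


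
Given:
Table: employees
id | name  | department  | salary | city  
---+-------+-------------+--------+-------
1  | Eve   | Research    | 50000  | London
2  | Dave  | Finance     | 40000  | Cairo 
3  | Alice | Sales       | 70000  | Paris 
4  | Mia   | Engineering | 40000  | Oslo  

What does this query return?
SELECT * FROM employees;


SELECT * returns all 4 rows with all columns

4 rows:
1, Eve, Research, 50000, London
2, Dave, Finance, 40000, Cairo
3, Alice, Sales, 70000, Paris
4, Mia, Engineering, 40000, Oslo


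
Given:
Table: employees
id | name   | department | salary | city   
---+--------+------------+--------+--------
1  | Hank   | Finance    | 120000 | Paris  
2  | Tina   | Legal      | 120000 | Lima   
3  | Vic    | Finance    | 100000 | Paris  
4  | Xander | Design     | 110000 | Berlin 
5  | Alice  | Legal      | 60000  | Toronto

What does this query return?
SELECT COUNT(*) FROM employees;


COUNT(*) counts all rows

5


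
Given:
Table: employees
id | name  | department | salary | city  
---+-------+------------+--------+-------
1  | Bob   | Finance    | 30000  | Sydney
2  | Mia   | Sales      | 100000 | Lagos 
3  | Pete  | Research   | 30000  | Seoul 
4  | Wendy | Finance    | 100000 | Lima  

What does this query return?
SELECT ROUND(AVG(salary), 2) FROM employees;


SUM(salary) = 260000
COUNT = 4
ROUND(AVG, 2) = ROUND(260000 / 4, 2) = 65000.0

65000.0


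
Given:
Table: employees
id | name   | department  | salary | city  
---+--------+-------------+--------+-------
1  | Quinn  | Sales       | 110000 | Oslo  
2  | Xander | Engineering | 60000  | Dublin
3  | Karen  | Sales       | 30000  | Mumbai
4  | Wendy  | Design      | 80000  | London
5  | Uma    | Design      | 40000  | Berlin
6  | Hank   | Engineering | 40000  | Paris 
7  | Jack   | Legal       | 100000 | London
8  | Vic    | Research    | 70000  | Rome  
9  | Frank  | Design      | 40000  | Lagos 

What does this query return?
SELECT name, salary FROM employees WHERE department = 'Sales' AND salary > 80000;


Filtering: department = 'Sales' AND salary > 80000
Matching: 1 rows

1 rows:
Quinn, 110000


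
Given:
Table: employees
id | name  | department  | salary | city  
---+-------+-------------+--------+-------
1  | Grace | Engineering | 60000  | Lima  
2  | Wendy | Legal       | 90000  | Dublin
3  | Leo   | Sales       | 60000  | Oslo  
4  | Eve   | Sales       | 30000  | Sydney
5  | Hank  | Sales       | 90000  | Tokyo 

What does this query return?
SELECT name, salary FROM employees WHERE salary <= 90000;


Filtering: salary <= 90000
Matching: 5 rows

5 rows:
Grace, 60000
Wendy, 90000
Leo, 60000
Eve, 30000
Hank, 90000


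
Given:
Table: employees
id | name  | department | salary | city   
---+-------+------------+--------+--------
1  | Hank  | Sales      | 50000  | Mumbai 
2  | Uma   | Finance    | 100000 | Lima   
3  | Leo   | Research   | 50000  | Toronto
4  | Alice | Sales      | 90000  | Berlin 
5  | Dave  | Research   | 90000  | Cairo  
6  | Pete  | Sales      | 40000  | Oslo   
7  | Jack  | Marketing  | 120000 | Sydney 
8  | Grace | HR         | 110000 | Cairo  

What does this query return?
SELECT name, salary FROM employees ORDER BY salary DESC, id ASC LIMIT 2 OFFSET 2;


Sort by salary DESC (id ASC tiebreak), then skip 2 and take 2
Rows 3 through 4

2 rows:
Uma, 100000
Alice, 90000


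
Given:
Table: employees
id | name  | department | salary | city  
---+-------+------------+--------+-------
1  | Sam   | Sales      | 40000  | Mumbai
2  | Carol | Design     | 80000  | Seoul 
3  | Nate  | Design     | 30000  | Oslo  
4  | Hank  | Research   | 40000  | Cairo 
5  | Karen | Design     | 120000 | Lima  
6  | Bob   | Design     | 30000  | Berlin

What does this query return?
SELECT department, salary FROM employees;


Projecting columns: department, salary

6 rows:
Sales, 40000
Design, 80000
Design, 30000
Research, 40000
Design, 120000
Design, 30000


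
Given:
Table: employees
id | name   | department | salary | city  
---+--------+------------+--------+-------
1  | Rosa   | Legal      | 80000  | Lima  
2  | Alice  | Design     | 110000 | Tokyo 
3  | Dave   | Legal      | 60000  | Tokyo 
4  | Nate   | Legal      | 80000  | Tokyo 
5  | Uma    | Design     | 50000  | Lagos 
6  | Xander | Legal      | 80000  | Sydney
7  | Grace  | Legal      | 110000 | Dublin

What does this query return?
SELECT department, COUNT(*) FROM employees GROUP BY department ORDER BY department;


Assigning each row to its department group:
  Rosa -> Legal
  Alice -> Design
  Dave -> Legal
  Nate -> Legal
  Uma -> Design
  Xander -> Legal
  Grace -> Legal


2 groups:
Design, 2
Legal, 5


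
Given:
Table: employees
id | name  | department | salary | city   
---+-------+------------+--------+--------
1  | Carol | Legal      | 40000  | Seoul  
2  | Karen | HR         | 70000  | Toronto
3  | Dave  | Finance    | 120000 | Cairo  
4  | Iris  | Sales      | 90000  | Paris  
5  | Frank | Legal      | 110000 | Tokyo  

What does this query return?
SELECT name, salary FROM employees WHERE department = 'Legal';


Filtering: department = 'Legal'
Matching rows: 2

2 rows:
Carol, 40000
Frank, 110000


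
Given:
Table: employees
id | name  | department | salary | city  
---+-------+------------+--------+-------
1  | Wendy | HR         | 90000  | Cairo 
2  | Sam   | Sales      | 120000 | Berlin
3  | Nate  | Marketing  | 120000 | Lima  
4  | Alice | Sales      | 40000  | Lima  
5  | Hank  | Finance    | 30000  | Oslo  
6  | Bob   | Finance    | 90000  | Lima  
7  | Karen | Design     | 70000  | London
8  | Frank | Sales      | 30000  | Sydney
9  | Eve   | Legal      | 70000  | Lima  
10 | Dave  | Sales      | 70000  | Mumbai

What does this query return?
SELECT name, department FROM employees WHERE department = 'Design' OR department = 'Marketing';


Filtering: department = 'Design' OR 'Marketing'
Matching: 2 rows

2 rows:
Nate, Marketing
Karen, Design


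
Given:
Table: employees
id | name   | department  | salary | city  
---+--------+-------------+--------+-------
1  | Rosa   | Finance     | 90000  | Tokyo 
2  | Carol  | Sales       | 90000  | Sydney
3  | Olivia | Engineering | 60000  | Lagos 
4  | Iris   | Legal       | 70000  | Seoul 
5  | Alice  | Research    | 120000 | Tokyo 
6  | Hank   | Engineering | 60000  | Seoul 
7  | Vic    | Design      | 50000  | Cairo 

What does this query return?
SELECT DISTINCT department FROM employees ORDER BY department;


All 'department' values (row order): Finance, Sales, Engineering, Legal, Research, Engineering, Design
Removing duplicates leaves 6 unique value(s).

6 values:
Design
Engineering
Finance
Legal
Research
Sales


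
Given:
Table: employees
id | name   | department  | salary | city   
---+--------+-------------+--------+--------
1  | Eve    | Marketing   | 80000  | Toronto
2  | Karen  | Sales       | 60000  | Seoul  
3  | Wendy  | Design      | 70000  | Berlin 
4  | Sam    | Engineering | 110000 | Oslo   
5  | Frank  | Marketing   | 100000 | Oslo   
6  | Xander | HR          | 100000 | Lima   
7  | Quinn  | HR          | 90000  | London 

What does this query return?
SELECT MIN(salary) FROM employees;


Salaries: 80000, 60000, 70000, 110000, 100000, 100000, 90000
MIN = 60000

60000


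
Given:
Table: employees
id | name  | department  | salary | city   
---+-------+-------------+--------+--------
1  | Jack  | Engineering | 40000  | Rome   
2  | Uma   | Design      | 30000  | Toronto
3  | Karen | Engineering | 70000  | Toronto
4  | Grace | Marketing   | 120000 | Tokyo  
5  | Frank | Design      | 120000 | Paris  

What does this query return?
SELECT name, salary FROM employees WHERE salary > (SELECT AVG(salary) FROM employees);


Subquery: AVG(salary) = 76000.0
Filtering: salary > 76000.0
  Grace (120000) -> MATCH
  Frank (120000) -> MATCH


2 rows:
Grace, 120000
Frank, 120000


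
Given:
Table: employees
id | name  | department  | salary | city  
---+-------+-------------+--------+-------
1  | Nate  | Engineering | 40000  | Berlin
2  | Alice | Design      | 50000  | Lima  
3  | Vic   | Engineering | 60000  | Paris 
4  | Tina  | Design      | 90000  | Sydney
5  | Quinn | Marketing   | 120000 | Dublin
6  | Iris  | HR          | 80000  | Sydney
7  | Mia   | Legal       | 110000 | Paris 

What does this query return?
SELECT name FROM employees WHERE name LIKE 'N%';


LIKE 'N%' matches names starting with 'N'
Matching: 1

1 rows:
Nate


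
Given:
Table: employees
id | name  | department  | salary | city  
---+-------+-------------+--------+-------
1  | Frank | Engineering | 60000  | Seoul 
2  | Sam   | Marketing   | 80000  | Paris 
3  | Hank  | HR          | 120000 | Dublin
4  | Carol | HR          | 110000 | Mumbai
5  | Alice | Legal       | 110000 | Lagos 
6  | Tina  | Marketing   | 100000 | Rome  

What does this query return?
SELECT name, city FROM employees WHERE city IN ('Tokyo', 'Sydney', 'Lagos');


Filtering: city IN ('Tokyo', 'Sydney', 'Lagos')
Matching: 1 rows

1 rows:
Alice, Lagos


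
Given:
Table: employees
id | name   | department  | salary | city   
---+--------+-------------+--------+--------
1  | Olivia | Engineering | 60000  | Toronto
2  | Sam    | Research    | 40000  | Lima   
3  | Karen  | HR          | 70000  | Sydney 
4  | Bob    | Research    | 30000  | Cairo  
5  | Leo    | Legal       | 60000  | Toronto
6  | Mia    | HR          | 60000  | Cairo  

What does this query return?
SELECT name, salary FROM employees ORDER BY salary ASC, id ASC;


Sorting by salary ASC, then id ASC for ties

6 rows:
Bob, 30000
Sam, 40000
Olivia, 60000
Leo, 60000
Mia, 60000
Karen, 70000


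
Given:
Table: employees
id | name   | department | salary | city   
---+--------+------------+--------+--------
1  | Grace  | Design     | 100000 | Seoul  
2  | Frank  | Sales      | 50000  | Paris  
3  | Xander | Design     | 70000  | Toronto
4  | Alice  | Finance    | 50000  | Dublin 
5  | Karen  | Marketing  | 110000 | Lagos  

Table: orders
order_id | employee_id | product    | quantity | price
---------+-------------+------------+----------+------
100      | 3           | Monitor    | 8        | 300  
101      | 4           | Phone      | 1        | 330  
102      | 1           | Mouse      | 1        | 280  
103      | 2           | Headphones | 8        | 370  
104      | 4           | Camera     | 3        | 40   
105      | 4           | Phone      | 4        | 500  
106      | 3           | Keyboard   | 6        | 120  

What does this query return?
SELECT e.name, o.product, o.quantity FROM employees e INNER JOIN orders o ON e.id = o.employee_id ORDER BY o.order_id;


Joining employees.id = orders.employee_id:
  employee Xander (id=3) -> order Monitor
  employee Alice (id=4) -> order Phone
  employee Grace (id=1) -> order Mouse
  employee Frank (id=2) -> order Headphones
  employee Alice (id=4) -> order Camera
  employee Alice (id=4) -> order Phone
  employee Xander (id=3) -> order Keyboard


7 rows:
Xander, Monitor, 8
Alice, Phone, 1
Grace, Mouse, 1
Frank, Headphones, 8
Alice, Camera, 3
Alice, Phone, 4
Xander, Keyboard, 6


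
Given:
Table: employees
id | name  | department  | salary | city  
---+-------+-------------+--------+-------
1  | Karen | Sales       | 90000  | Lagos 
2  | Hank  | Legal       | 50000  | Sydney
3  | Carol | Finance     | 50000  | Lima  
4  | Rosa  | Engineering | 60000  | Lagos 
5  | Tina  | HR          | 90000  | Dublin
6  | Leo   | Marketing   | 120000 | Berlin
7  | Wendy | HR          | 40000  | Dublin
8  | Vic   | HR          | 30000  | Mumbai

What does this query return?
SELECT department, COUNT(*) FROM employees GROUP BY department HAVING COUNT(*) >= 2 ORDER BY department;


Groups with count >= 2:
  HR: 3 -> PASS
  Engineering: 1 -> filtered out
  Finance: 1 -> filtered out
  Legal: 1 -> filtered out
  Marketing: 1 -> filtered out
  Sales: 1 -> filtered out


1 groups:
HR, 3


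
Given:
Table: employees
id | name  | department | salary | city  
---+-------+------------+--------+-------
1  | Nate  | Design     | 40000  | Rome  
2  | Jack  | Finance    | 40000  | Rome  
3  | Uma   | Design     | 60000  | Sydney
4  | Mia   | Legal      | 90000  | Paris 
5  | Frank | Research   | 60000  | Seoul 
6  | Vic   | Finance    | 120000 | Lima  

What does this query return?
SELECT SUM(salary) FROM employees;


SUM(salary) = 40000 + 40000 + 60000 + 90000 + 60000 + 120000 = 410000

410000


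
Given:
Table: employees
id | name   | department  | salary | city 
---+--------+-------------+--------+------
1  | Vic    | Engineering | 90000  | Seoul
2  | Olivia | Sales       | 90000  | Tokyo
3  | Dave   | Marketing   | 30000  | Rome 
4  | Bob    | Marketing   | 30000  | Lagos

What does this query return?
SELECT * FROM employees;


SELECT * returns all 4 rows with all columns

4 rows:
1, Vic, Engineering, 90000, Seoul
2, Olivia, Sales, 90000, Tokyo
3, Dave, Marketing, 30000, Rome
4, Bob, Marketing, 30000, Lagos


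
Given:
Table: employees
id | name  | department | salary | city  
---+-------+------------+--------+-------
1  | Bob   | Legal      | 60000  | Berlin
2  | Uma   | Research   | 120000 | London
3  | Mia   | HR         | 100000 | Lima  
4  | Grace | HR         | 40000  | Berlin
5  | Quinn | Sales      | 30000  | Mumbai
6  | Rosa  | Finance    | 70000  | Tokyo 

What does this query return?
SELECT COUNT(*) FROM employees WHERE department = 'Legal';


Counting rows where department = 'Legal'
  Bob -> MATCH


1


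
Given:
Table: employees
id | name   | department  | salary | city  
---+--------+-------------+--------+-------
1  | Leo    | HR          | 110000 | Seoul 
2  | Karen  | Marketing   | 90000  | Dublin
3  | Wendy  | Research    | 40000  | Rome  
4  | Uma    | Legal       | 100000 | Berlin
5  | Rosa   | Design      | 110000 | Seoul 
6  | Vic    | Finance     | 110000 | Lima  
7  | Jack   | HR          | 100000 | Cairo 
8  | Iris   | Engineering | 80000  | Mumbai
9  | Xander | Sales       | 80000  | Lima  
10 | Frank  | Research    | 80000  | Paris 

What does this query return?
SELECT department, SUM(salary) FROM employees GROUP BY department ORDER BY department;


Summing salary within each department:
  Design: 110000 = 110000
  Engineering: 80000 = 80000
  Finance: 110000 = 110000
  HR: 110000 + 100000 = 210000
  Legal: 100000 = 100000
  Marketing: 90000 = 90000
  Research: 40000 + 80000 = 120000
  Sales: 80000 = 80000


8 groups:
Design, 110000
Engineering, 80000
Finance, 110000
HR, 210000
Legal, 100000
Marketing, 90000
Research, 120000
Sales, 80000


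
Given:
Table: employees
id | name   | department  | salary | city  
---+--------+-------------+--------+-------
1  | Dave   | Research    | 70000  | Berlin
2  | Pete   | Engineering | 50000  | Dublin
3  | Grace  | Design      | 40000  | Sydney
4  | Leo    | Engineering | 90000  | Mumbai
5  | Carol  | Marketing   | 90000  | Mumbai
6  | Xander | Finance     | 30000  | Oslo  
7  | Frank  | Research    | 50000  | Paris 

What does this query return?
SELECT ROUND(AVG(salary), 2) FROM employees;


SUM(salary) = 420000
COUNT = 7
ROUND(AVG, 2) = ROUND(420000 / 7, 2) = 60000.0

60000.0


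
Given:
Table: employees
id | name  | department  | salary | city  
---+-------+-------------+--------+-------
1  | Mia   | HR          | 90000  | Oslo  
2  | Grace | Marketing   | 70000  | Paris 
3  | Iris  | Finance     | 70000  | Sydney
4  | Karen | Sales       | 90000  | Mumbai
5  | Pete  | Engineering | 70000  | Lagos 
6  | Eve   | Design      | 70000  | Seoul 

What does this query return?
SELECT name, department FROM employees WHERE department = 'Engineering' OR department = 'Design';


Filtering: department = 'Engineering' OR 'Design'
Matching: 2 rows

2 rows:
Pete, Engineering
Eve, Design


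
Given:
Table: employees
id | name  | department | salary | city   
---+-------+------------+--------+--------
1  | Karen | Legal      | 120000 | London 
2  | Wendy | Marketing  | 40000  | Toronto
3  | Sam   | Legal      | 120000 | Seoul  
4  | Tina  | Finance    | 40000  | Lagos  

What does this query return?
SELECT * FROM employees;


SELECT * returns all 4 rows with all columns

4 rows:
1, Karen, Legal, 120000, London
2, Wendy, Marketing, 40000, Toronto
3, Sam, Legal, 120000, Seoul
4, Tina, Finance, 40000, Lagos


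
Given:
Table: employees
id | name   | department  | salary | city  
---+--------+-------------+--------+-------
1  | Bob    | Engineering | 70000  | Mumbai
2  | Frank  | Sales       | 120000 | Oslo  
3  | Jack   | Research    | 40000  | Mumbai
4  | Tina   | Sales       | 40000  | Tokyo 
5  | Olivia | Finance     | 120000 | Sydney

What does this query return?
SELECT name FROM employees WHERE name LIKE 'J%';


LIKE 'J%' matches names starting with 'J'
Matching: 1

1 rows:
Jack


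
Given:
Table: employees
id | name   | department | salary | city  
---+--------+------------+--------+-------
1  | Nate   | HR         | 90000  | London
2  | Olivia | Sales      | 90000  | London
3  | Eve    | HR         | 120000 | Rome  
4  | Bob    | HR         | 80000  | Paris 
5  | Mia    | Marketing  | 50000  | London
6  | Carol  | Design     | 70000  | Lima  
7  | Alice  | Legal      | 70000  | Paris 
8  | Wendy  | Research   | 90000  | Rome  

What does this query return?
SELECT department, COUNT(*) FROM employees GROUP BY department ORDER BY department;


Assigning each row to its department group:
  Nate -> HR
  Olivia -> Sales
  Eve -> HR
  Bob -> HR
  Mia -> Marketing
  Carol -> Design
  Alice -> Legal
  Wendy -> Research


6 groups:
Design, 1
HR, 3
Legal, 1
Marketing, 1
Research, 1
Sales, 1


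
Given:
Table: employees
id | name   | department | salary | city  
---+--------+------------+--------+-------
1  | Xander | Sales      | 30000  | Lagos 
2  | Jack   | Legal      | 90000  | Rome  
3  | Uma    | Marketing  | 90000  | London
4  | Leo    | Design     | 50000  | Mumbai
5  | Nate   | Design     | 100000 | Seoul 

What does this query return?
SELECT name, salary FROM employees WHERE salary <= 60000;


Filtering: salary <= 60000
Matching: 2 rows

2 rows:
Xander, 30000
Leo, 50000


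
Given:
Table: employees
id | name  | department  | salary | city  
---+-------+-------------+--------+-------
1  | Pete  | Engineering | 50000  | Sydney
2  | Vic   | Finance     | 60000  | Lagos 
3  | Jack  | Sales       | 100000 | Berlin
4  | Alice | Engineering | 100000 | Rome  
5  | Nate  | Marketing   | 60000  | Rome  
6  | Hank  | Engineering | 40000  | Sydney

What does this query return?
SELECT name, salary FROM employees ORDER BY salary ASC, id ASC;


Sorting by salary ASC, then id ASC for ties

6 rows:
Hank, 40000
Pete, 50000
Vic, 60000
Nate, 60000
Jack, 100000
Alice, 100000


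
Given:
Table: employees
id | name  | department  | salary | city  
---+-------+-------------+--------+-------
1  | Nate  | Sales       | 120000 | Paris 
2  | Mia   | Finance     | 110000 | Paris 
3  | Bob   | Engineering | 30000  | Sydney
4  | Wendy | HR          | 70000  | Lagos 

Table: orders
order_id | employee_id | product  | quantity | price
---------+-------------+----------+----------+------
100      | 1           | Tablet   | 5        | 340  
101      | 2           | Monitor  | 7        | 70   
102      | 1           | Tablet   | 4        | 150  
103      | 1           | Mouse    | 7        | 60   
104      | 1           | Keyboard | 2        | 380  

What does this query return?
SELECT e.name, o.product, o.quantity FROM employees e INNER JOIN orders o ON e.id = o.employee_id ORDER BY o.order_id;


Joining employees.id = orders.employee_id:
  employee Nate (id=1) -> order Tablet
  employee Mia (id=2) -> order Monitor
  employee Nate (id=1) -> order Tablet
  employee Nate (id=1) -> order Mouse
  employee Nate (id=1) -> order Keyboard


5 rows:
Nate, Tablet, 5
Mia, Monitor, 7
Nate, Tablet, 4
Nate, Mouse, 7
Nate, Keyboard, 2


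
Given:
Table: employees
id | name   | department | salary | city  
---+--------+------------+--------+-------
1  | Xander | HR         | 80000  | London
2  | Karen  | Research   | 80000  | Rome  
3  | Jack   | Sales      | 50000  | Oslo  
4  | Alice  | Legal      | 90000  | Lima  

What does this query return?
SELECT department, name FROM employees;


Projecting columns: department, name

4 rows:
HR, Xander
Research, Karen
Sales, Jack
Legal, Alice


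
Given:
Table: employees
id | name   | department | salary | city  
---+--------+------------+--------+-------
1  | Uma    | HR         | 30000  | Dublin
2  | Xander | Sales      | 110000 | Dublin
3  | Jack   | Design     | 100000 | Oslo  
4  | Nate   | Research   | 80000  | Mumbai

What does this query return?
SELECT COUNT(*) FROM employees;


COUNT(*) counts all rows

4


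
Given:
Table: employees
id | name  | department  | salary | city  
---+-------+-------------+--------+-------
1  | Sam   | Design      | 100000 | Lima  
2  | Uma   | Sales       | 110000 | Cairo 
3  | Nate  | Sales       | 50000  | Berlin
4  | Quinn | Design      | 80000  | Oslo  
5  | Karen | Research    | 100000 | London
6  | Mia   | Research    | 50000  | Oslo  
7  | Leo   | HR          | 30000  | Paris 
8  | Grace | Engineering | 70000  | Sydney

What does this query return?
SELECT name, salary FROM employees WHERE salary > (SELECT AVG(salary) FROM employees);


Subquery: AVG(salary) = 73750.0
Filtering: salary > 73750.0
  Sam (100000) -> MATCH
  Uma (110000) -> MATCH
  Quinn (80000) -> MATCH
  Karen (100000) -> MATCH


4 rows:
Sam, 100000
Uma, 110000
Quinn, 80000
Karen, 100000


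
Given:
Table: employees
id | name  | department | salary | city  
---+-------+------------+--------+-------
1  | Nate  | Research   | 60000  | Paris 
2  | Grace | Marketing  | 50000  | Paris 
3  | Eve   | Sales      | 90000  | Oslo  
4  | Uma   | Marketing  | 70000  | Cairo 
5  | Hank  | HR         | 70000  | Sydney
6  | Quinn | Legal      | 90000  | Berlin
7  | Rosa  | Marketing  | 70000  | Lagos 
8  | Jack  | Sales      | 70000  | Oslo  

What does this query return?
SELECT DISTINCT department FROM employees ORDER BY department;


All 'department' values (row order): Research, Marketing, Sales, Marketing, HR, Legal, Marketing, Sales
Removing duplicates leaves 5 unique value(s).

5 values:
HR
Legal
Marketing
Research
Sales


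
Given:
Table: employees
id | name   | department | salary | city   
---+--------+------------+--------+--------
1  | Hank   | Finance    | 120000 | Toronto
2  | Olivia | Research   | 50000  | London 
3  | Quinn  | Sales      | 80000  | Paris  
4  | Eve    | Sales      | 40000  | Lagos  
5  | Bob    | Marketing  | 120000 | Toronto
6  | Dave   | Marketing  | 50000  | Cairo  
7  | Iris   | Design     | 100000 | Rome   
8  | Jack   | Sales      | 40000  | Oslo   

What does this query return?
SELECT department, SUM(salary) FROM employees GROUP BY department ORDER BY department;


Summing salary within each department:
  Design: 100000 = 100000
  Finance: 120000 = 120000
  Marketing: 120000 + 50000 = 170000
  Research: 50000 = 50000
  Sales: 80000 + 40000 + 40000 = 160000


5 groups:
Design, 100000
Finance, 120000
Marketing, 170000
Research, 50000
Sales, 160000


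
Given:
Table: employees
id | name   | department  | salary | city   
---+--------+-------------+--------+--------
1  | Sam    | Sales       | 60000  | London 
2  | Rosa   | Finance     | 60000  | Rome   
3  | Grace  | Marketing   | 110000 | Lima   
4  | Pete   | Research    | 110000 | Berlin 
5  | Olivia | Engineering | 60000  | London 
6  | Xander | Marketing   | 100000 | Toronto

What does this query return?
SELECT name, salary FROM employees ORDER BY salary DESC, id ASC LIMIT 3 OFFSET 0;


Sort by salary DESC (id ASC tiebreak), then skip 0 and take 3
Rows 1 through 3

3 rows:
Grace, 110000
Pete, 110000
Xander, 100000


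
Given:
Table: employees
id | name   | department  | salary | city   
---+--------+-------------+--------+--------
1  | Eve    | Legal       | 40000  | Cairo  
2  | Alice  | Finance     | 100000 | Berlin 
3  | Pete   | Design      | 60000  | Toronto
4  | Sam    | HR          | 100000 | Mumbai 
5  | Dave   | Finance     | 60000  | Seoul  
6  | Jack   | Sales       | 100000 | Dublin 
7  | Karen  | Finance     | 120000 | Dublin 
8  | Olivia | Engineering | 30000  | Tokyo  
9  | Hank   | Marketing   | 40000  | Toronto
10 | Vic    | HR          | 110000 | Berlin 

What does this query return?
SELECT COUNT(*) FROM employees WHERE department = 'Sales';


Counting rows where department = 'Sales'
  Jack -> MATCH


1


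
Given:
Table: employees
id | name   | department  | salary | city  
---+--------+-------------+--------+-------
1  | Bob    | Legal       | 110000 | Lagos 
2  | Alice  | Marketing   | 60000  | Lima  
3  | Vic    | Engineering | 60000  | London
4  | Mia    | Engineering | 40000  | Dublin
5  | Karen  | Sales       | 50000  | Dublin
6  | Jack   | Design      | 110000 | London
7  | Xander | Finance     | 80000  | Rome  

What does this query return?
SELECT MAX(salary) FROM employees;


Salaries: 110000, 60000, 60000, 40000, 50000, 110000, 80000
MAX = 110000

110000


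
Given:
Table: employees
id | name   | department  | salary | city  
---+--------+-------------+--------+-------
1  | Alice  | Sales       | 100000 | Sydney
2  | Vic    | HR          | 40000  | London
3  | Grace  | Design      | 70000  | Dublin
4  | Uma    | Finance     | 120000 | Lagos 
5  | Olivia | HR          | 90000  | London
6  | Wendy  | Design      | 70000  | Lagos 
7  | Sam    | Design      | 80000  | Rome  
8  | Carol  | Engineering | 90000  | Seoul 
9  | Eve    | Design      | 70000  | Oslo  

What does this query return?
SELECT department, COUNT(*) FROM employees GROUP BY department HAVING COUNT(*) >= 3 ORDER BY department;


Groups with count >= 3:
  Design: 4 -> PASS
  Engineering: 1 -> filtered out
  Finance: 1 -> filtered out
  HR: 2 -> filtered out
  Sales: 1 -> filtered out


1 groups:
Design, 4


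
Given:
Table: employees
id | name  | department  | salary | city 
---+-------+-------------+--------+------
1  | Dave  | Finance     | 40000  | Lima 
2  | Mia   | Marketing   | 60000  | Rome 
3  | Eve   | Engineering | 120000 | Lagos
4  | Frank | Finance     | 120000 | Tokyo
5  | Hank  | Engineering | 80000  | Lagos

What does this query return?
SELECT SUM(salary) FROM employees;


SUM(salary) = 40000 + 60000 + 120000 + 120000 + 80000 = 420000

420000


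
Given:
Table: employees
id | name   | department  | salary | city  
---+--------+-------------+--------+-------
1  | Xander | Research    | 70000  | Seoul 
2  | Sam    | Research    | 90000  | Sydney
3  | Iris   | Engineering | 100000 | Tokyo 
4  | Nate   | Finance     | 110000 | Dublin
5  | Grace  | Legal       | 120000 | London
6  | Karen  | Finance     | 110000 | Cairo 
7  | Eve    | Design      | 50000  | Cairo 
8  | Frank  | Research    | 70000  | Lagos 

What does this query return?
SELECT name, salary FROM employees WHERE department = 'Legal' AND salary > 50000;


Filtering: department = 'Legal' AND salary > 50000
Matching: 1 rows

1 rows:
Grace, 120000


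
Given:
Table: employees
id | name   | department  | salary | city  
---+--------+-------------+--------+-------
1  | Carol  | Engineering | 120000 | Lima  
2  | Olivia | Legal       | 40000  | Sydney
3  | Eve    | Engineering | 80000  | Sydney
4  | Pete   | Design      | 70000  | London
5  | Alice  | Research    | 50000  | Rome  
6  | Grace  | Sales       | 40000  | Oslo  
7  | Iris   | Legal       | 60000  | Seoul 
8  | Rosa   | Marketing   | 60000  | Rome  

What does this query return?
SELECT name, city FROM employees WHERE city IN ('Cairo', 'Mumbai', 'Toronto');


Filtering: city IN ('Cairo', 'Mumbai', 'Toronto')
Matching: 0 rows

Empty result set (0 rows)


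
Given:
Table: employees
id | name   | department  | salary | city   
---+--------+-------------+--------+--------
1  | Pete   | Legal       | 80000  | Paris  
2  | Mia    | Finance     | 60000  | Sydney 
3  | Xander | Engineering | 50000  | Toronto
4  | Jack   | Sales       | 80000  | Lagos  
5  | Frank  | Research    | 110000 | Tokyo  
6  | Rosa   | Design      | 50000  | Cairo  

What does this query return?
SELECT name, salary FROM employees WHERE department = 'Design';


Filtering: department = 'Design'
Matching rows: 1

1 rows:
Rosa, 50000


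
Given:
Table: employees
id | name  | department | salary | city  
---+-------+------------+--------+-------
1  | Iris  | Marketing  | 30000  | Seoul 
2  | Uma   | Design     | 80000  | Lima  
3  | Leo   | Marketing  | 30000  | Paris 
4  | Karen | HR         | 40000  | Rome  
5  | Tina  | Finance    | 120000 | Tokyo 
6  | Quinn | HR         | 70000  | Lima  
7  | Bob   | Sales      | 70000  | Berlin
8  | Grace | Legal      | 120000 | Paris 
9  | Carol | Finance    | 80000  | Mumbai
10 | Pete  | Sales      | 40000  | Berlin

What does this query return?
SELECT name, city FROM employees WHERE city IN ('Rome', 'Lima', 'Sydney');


Filtering: city IN ('Rome', 'Lima', 'Sydney')
Matching: 3 rows

3 rows:
Uma, Lima
Karen, Rome
Quinn, Lima


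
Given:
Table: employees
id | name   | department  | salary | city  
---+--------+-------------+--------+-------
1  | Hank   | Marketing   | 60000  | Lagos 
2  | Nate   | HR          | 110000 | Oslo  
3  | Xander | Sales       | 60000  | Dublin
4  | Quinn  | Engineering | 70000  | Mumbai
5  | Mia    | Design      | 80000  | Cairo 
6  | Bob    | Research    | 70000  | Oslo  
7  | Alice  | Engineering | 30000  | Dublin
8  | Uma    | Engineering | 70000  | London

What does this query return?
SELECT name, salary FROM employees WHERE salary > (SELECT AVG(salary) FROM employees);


Subquery: AVG(salary) = 68750.0
Filtering: salary > 68750.0
  Nate (110000) -> MATCH
  Quinn (70000) -> MATCH
  Mia (80000) -> MATCH
  Bob (70000) -> MATCH
  Uma (70000) -> MATCH


5 rows:
Nate, 110000
Quinn, 70000
Mia, 80000
Bob, 70000
Uma, 70000


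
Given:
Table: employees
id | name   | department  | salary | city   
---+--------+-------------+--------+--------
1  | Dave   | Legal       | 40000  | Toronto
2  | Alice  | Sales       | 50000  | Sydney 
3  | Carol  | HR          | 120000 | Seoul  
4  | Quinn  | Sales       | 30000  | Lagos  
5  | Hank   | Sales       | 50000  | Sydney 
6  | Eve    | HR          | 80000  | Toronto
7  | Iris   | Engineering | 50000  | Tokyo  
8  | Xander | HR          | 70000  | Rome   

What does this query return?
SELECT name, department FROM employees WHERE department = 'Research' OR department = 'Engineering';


Filtering: department = 'Research' OR 'Engineering'
Matching: 1 rows

1 rows:
Iris, Engineering


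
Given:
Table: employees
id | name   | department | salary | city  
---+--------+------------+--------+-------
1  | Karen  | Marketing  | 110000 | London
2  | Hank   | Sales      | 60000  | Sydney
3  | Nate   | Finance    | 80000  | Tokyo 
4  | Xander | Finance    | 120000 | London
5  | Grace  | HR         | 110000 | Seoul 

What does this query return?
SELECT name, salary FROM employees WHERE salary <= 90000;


Filtering: salary <= 90000
Matching: 2 rows

2 rows:
Hank, 60000
Nate, 80000


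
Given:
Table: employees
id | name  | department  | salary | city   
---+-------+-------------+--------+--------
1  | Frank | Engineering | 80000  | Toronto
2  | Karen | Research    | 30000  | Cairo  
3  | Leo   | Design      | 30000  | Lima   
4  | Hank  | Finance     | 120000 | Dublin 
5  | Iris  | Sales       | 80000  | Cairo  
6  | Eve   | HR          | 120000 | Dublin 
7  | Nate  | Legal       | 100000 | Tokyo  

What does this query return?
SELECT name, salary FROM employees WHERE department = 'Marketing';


Filtering: department = 'Marketing'
Matching rows: 0

Empty result set (0 rows)


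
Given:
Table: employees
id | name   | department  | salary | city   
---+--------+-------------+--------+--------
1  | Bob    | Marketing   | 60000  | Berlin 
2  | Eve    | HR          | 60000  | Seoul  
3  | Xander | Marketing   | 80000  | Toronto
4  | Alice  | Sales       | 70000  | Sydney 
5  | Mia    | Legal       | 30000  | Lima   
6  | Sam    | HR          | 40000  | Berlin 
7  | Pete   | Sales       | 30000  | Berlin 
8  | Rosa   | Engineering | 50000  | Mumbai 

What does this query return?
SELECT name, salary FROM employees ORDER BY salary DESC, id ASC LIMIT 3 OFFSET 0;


Sort by salary DESC (id ASC tiebreak), then skip 0 and take 3
Rows 1 through 3

3 rows:
Xander, 80000
Alice, 70000
Bob, 60000


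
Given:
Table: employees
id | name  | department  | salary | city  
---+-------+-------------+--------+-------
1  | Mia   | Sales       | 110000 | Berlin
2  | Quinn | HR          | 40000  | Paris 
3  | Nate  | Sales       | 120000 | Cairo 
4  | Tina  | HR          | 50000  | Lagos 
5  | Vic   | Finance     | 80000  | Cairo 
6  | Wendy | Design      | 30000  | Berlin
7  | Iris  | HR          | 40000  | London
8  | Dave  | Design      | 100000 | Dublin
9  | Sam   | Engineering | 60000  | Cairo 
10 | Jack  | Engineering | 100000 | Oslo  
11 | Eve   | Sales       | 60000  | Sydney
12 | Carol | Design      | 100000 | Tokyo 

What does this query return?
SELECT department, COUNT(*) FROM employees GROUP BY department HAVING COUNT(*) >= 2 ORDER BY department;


Groups with count >= 2:
  Design: 3 -> PASS
  Engineering: 2 -> PASS
  HR: 3 -> PASS
  Sales: 3 -> PASS
  Finance: 1 -> filtered out


4 groups:
Design, 3
Engineering, 2
HR, 3
Sales, 3


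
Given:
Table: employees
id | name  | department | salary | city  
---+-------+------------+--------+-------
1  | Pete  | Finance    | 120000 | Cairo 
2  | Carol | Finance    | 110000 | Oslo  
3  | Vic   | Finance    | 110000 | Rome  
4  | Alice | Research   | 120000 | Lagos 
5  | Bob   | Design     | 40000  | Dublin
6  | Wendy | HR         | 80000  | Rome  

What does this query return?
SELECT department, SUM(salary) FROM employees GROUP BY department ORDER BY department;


Summing salary within each department:
  Design: 40000 = 40000
  Finance: 120000 + 110000 + 110000 = 340000
  HR: 80000 = 80000
  Research: 120000 = 120000


4 groups:
Design, 40000
Finance, 340000
HR, 80000
Research, 120000


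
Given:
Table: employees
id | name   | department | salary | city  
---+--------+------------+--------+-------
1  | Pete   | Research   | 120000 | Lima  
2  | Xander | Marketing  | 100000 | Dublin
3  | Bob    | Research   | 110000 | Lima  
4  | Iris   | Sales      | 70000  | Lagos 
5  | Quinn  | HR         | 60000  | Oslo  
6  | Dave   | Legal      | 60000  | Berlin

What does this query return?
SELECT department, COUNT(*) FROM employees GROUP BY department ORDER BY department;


Assigning each row to its department group:
  Pete -> Research
  Xander -> Marketing
  Bob -> Research
  Iris -> Sales
  Quinn -> HR
  Dave -> Legal


5 groups:
HR, 1
Legal, 1
Marketing, 1
Research, 2
Sales, 1
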